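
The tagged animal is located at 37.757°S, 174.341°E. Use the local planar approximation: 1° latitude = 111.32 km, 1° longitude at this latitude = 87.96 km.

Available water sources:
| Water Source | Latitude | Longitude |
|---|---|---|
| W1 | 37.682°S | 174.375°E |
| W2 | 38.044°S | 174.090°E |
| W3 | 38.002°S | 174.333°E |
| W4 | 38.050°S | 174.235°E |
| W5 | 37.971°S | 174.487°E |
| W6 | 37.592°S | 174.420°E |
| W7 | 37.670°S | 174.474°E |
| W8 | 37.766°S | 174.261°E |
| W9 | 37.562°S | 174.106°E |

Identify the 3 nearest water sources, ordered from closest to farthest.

Distances from 37.757°S, 174.341°E:
W1: 8.868 km
W2: 38.835 km
W3: 27.282 km
W4: 33.923 km
W5: 27.063 km
W6: 19.638 km
W7: 15.187 km
W8: 7.108 km
W9: 29.975 km
Sorted: W8 (7.108 km) < W1 (8.868 km) < W7 (15.187 km) < W6 (19.638 km) < W5 (27.063 km) < …

W8, W1, W7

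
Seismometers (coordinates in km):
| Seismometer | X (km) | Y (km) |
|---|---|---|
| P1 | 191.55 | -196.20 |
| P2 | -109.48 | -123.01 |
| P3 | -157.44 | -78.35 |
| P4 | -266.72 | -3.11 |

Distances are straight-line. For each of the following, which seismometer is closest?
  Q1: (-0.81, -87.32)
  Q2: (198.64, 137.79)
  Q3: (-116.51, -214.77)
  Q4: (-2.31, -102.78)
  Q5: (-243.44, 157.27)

Q1 at (-0.81, -87.32):
  P1: 221.04 km
  P2: 114.38 km
  P3: 156.89 km
  P4: 278.93 km
  → nearest: P2 (114.38 km)
Q2 at (198.64, 137.79):
  P1: 334.07 km
  P2: 403.68 km
  P3: 416.54 km
  P4: 486.22 km
  → nearest: P1 (334.07 km)
Q3 at (-116.51, -214.77):
  P1: 308.62 km
  P2: 92.03 km
  P3: 142.43 km
  P4: 259.54 km
  → nearest: P2 (92.03 km)
Q4 at (-2.31, -102.78):
  P1: 215.20 km
  P2: 109.06 km
  P3: 157.04 km
  P4: 282.57 km
  → nearest: P2 (109.06 km)
Q5 at (-243.44, 157.27):
  P1: 560.50 km
  P2: 310.65 km
  P3: 250.82 km
  P4: 162.06 km
  → nearest: P4 (162.06 km)

Q1→P2; Q2→P1; Q3→P2; Q4→P2; Q5→P4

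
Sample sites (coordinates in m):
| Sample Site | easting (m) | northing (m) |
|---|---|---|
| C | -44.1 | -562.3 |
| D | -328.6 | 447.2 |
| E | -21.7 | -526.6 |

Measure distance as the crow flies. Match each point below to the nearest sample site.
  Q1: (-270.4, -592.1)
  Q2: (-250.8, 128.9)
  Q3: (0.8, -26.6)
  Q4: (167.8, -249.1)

Q1→C; Q2→D; Q3→E; Q4→E

Q1 at (-270.4, -592.1):
  C: 228.3 m
  D: 1040.9 m
  E: 257.2 m
  → nearest: C (228.3 m)
Q2 at (-250.8, 128.9):
  C: 721.4 m
  D: 327.7 m
  E: 694.4 m
  → nearest: D (327.7 m)
Q3 at (0.8, -26.6):
  C: 537.6 m
  D: 577.1 m
  E: 500.5 m
  → nearest: E (500.5 m)
Q4 at (167.8, -249.1):
  C: 378.1 m
  D: 855.1 m
  E: 336.0 m
  → nearest: E (336.0 m)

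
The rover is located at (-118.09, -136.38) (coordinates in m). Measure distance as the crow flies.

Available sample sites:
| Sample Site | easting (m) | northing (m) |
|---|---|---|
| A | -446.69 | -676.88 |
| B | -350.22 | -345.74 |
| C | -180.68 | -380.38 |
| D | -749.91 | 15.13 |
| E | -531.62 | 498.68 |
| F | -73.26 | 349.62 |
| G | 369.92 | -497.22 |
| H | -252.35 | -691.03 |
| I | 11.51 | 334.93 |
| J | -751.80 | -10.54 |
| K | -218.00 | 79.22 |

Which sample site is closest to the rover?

K

Distances from (-118.09, -136.38):
A: 632.55 m
B: 312.60 m
C: 251.90 m
D: 649.73 m
E: 757.83 m
F: 488.06 m
G: 606.93 m
H: 570.67 m
I: 488.80 m
J: 646.08 m
K: 237.62 m
Minimum: K at 237.62 m.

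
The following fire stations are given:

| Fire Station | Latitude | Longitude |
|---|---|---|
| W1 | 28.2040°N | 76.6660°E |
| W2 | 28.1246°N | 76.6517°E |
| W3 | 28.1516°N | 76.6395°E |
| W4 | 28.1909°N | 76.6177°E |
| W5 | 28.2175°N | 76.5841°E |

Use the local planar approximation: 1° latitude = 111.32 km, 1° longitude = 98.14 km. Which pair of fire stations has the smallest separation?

Pairwise distances:
W2–W3: 3.2353 km
W4–W5: 4.4319 km
W3–W4: 4.8700 km
W1–W4: 4.9594 km
W1–W3: 6.3867 km
W2–W4: 8.0998 km
W1–W5: 8.1770 km
W1–W2: 8.9495 km
W3–W5: 9.1311 km
W2–W5: 12.2867 km
Closest pair: W2–W3 at 3.2353 km.

W2 and W3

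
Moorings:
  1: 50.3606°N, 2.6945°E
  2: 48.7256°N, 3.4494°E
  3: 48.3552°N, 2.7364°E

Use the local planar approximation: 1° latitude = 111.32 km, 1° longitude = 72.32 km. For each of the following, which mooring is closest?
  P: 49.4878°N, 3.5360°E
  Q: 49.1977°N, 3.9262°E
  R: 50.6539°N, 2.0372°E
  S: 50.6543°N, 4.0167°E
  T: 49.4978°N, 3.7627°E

P at 49.4878°N, 3.5360°E:
  1: √((0.8728·111.32)² + (-0.8415·72.32)²) = √(9440.084255 + 3703.608529) = 114.6459 km
  2: √((-0.7622·111.32)² + (-0.0866·72.32)²) = √(7199.200752 + 39.224067) = 85.0789 km
  3: √((-1.1326·111.32)² + (-0.7996·72.32)²) = √(15896.426630 + 3343.970256) = 138.7098 km
  → nearest: 2 (85.0789 km)
Q at 49.1977°N, 3.9262°E:
  1: √((1.1629·111.32)² + (-1.2317·72.32)²) = √(16758.345365 + 7934.630691) = 157.1400 km
  2: √((-0.4721·111.32)² + (-0.4768·72.32)²) = √(2761.940995 + 1189.020462) = 62.8567 km
  3: √((-0.8425·111.32)² + (-1.1898·72.32)²) = √(8796.020126 + 7403.971939) = 127.2792 km
  → nearest: 2 (62.8567 km)
R at 50.6539°N, 2.0372°E:
  1: √((-0.2933·111.32)² + (0.6573·72.32)²) = √(1066.032687 + 2259.665211) = 57.6689 km
  2: √((-1.9283·111.32)² + (1.4122·72.32)²) = √(46078.209801 + 10430.598995) = 237.7158 km
  3: √((-2.2987·111.32)² + (0.6992·72.32)²) = √(65480.349227 + 2556.934919) = 260.8396 km
  → nearest: 1 (57.6689 km)
S at 50.6543°N, 4.0167°E:
  1: √((-0.2937·111.32)² + (-1.3222·72.32)²) = √(1068.942362 + 9143.472027) = 101.0565 km
  2: √((-1.9287·111.32)² + (-0.5673·72.32)²) = √(46097.328398 + 1683.225888) = 218.5876 km
  3: √((-2.2991·111.32)² + (-1.2803·72.32)²) = √(65503.139864 + 8573.148095) = 272.1696 km
  → nearest: 1 (101.0565 km)
T at 49.4978°N, 3.7627°E:
  1: √((0.8628·111.32)² + (-1.0682·72.32)²) = √(9225.006231 + 5967.906113) = 123.2595 km
  2: √((-0.7722·111.32)² + (-0.3133·72.32)²) = √(7389.345785 + 513.378439) = 88.8973 km
  3: √((-1.1426·111.32)² + (-1.0263·72.32)²) = √(16178.372654 + 5508.907659) = 147.2660 km
  → nearest: 2 (88.8973 km)

P→2; Q→2; R→1; S→1; T→2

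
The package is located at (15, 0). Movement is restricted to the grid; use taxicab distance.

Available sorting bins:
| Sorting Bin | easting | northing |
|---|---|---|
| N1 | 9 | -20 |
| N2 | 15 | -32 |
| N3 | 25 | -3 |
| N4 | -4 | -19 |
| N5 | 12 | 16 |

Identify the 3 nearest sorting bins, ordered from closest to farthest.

Distances from (15, 0):
N1: 26
N2: 32
N3: 13
N4: 38
N5: 19
Sorted: N3 (13) < N5 (19) < N1 (26) < N2 (32) < N4 (38)

N3, N5, N1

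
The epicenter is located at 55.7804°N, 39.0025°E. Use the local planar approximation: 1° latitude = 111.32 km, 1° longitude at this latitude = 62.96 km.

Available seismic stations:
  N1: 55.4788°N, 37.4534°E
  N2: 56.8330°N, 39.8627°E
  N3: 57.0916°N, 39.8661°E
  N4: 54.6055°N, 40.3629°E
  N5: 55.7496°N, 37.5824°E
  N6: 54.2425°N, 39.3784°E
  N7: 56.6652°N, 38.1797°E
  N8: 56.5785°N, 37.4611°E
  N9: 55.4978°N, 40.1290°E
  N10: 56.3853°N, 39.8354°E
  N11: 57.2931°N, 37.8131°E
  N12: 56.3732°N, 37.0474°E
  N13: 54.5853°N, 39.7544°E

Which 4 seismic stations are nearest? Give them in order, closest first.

N9, N10, N5, N1

Distances from 55.7804°N, 39.0025°E:
N1: √((-0.3016·111.32)² + (-1.5491·62.96)²) = √(1127.220997 + 9512.361502) = 103.1484 km
N2: √((1.0526·111.32)² + (0.8602·62.96)²) = √(13730.081864 + 2933.109761) = 129.0860 km
N3: √((1.3112·111.32)² + (0.8636·62.96)²) = √(21305.134313 + 2956.342223) = 155.7610 km
N4: √((-1.1749·111.32)² + (1.3604·62.96)²) = √(17105.989571 + 7336.056800) = 156.3395 km
N5: √((-0.0308·111.32)² + (-1.4201·62.96)²) = √(11.755682 + 7994.057975) = 89.4752 km
N6: √((-1.5379·111.32)² + (0.3759·62.96)²) = √(29309.107188 + 560.110985) = 172.8271 km
N7: √((0.8848·111.32)² + (-0.8228·62.96)²) = √(9701.449409 + 2683.601369) = 111.2881 km
N8: √((0.7981·111.32)² + (-1.5414·62.96)²) = √(7893.343759 + 9418.031702) = 131.5727 km
N9: √((-0.2826·111.32)² + (1.1265·62.96)²) = √(989.670694 + 5030.276189) = 77.5883 km
N10: √((0.6049·111.32)² + (0.8329·62.96)²) = √(4534.334597 + 2749.888994) = 85.3477 km
N11: √((1.5127·111.32)² + (-1.1894·62.96)²) = √(28356.459754 + 5607.706912) = 184.2937 km
N12: √((0.5928·111.32)² + (-1.9551·62.96)²) = √(4354.745562 + 15151.910283) = 139.6662 km
N13: √((-1.1951·111.32)² + (0.7519·62.96)²) = √(17699.250997 + 2241.040000) = 141.2101 km
Sorted: N9 (77.5883 km) < N10 (85.3477 km) < N5 (89.4752 km) < N1 (103.1484 km) < N7 (111.2881 km) < N2 (129.0860 km) < …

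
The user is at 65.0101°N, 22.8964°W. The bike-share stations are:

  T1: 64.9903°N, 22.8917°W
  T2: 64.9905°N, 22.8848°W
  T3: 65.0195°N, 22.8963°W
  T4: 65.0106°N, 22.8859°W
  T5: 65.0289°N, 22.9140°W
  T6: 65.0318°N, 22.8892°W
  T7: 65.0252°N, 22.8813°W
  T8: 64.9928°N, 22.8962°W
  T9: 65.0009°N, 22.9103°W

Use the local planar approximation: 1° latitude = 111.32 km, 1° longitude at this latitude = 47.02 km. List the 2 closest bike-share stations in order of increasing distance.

Distances from 65.0101°N, 22.8964°W:
T1: √((-0.0198·111.32)² + (0.0047·47.02)²) = √(4.858216 + 0.048838) = 2.2152 km
T2: √((-0.0196·111.32)² + (0.0116·47.02)²) = √(4.760565 + 0.297496) = 2.2490 km
T3: √((0.0094·111.32)² + (0.0001·47.02)²) = √(1.094970 + 0.000022) = 1.0464 km
T4: √((0.0005·111.32)² + (0.0105·47.02)²) = √(0.003098 + 0.243750) = 0.4968 km
T5: √((0.0188·111.32)² + (-0.0176·47.02)²) = √(4.379879 + 0.684842) = 2.2505 km
T6: √((0.0217·111.32)² + (0.0072·47.02)²) = √(5.835336 + 0.114612) = 2.4393 km
T7: √((0.0151·111.32)² + (0.0151·47.02)²) = √(2.825532 + 0.504103) = 1.8247 km
T8: √((-0.0173·111.32)² + (0.0002·47.02)²) = √(3.708844 + 0.000088) = 1.9259 km
T9: √((-0.0092·111.32)² + (-0.0139·47.02)²) = √(1.048871 + 0.427164) = 1.2149 km
Sorted: T4 (0.4968 km) < T3 (1.0464 km) < T9 (1.2149 km) < T7 (1.8247 km) < …

T4, T3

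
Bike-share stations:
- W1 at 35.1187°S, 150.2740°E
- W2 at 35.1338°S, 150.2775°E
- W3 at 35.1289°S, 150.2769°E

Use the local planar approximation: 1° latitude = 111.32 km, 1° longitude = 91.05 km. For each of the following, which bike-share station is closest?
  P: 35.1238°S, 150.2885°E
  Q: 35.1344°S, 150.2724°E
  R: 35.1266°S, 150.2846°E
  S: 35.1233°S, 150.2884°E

P→W3; Q→W2; R→W3; S→W3

P at 35.1238°S, 150.2885°E:
  W1: √((0.0051·111.32)² + (-0.0145·91.05)²) = √(0.322320 + 1.742994) = 1.4371 km
  W2: √((-0.0100·111.32)² + (-0.0110·91.05)²) = √(1.239214 + 1.003102) = 1.4974 km
  W3: √((-0.0051·111.32)² + (-0.0116·91.05)²) = √(0.322320 + 1.115516) = 1.1991 km
  → nearest: W3 (1.1991 km)
Q at 35.1344°S, 150.2724°E:
  W1: √((0.0157·111.32)² + (0.0016·91.05)²) = √(3.054539 + 0.021223) = 1.7538 km
  W2: √((0.0006·111.32)² + (0.0051·91.05)²) = √(0.004461 + 0.215626) = 0.4691 km
  W3: √((0.0055·111.32)² + (0.0045·91.05)²) = √(0.374862 + 0.167875) = 0.7367 km
  → nearest: W2 (0.4691 km)
R at 35.1266°S, 150.2846°E:
  W1: √((0.0079·111.32)² + (-0.0106·91.05)²) = √(0.773394 + 0.931476) = 1.3057 km
  W2: √((-0.0072·111.32)² + (-0.0071·91.05)²) = √(0.642409 + 0.417904) = 1.0297 km
  W3: √((-0.0023·111.32)² + (-0.0077·91.05)²) = √(0.065554 + 0.491520) = 0.7464 km
  → nearest: W3 (0.7464 km)
S at 35.1233°S, 150.2884°E:
  W1: √((0.0046·111.32)² + (-0.0144·91.05)²) = √(0.262218 + 1.719036) = 1.4076 km
  W2: √((-0.0105·111.32)² + (-0.0109·91.05)²) = √(1.366234 + 0.984947) = 1.5334 km
  W3: √((-0.0056·111.32)² + (-0.0115·91.05)²) = √(0.388618 + 1.096366) = 1.2186 km
  → nearest: W3 (1.2186 km)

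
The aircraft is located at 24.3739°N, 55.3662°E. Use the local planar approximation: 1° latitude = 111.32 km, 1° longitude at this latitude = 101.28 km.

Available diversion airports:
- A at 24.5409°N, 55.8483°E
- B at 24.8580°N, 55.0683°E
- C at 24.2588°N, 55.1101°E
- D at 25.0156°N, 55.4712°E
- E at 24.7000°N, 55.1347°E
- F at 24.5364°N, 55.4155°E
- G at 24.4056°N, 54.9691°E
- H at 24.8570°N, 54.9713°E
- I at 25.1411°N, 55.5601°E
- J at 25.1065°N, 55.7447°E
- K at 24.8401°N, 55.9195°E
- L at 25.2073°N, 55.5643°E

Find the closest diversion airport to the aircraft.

Distances from 24.3739°N, 55.3662°E:
A: √((0.1670·111.32)² + (0.4821·101.28)²) = √(345.604459 + 2384.084523) = 52.2464 km
B: √((0.4841·111.32)² + (-0.2979·101.28)²) = √(2904.133393 + 910.308068) = 61.7612 km
C: √((-0.1151·111.32)² + (-0.2561·101.28)²) = √(164.171226 + 672.769884) = 28.9299 km
D: √((0.6417·111.32)² + (0.1050·101.28)²) = √(5102.822642 + 113.090463) = 72.2213 km
E: √((0.3261·111.32)² + (-0.2315·101.28)²) = √(1317.795417 + 549.729922) = 43.2149 km
F: √((0.1625·111.32)² + (0.0493·101.28)²) = √(327.230010 + 24.931088) = 18.7660 km
G: √((0.0317·111.32)² + (-0.3971·101.28)²) = √(12.452740 + 1617.510690) = 40.3728 km
H: √((0.4831·111.32)² + (-0.3949·101.28)²) = √(2892.147713 + 1599.637781) = 67.0208 km
I: √((0.7672·111.32)² + (0.1939·101.28)²) = √(7293.963465 + 385.658585) = 87.6335 km
J: √((0.7326·111.32)² + (0.3785·101.28)²) = √(6650.897028 + 1469.532357) = 90.1134 km
K: √((0.4662·111.32)² + (0.5533·101.28)²) = √(2693.338466 + 3140.282549) = 76.3781 km
L: √((0.8334·111.32)² + (0.1981·101.28)²) = √(8607.031404 + 402.546761) = 94.9188 km
Minimum: F at 18.7660 km.

F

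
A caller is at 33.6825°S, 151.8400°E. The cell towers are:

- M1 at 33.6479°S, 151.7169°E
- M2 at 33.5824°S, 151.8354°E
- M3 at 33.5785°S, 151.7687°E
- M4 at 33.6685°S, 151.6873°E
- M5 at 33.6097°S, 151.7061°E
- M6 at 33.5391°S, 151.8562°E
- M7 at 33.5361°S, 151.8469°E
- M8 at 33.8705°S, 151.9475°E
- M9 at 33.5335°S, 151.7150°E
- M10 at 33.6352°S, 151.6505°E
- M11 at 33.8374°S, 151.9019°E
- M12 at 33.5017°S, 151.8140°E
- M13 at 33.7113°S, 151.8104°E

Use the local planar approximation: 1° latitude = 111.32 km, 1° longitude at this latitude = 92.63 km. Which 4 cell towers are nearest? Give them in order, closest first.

M13, M2, M1, M3

Distances from 33.6825°S, 151.8400°E:
M1: 12.0357 km
M2: 11.1513 km
M3: 13.3287 km
M4: 14.2302 km
M5: 14.8160 km
M6: 16.0337 km
M7: 16.3098 km
M8: 23.1764 km
M9: 20.2283 km
M10: 18.3261 km
M11: 18.1718 km
M12: 20.2702 km
M13: 4.2186 km
Sorted: M13 (4.2186 km) < M2 (11.1513 km) < M1 (12.0357 km) < M3 (13.3287 km) < M4 (14.2302 km) < M5 (14.8160 km) < …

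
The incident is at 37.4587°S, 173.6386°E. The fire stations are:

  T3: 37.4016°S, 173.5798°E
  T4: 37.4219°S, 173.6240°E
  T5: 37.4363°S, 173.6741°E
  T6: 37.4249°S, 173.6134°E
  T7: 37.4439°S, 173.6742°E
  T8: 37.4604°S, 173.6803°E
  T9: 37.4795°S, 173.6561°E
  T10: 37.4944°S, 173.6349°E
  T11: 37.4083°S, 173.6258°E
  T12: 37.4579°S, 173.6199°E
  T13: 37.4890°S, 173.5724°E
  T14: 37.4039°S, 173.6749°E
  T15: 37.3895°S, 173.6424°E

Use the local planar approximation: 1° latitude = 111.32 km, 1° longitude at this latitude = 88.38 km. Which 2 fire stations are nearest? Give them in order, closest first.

T12, T9

Distances from 37.4587°S, 173.6386°E:
T3: √((0.0571·111.32)² + (-0.0588·88.38)²) = √(40.403465 + 27.006148) = 8.2103 km
T4: √((0.0368·111.32)² + (-0.0146·88.38)²) = √(16.781935 + 1.664998) = 4.2950 km
T5: √((0.0224·111.32)² + (0.0355·88.38)²) = √(6.217881 + 9.843844) = 4.0077 km
T6: √((0.0338·111.32)² + (-0.0252·88.38)²) = √(14.157279 + 4.960313) = 4.3724 km
T7: √((0.0148·111.32)² + (0.0356·88.38)²) = √(2.714375 + 9.899380) = 3.5516 km
T8: √((-0.0017·111.32)² + (0.0417·88.38)²) = √(0.035813 + 13.582512) = 3.6903 km
T9: √((-0.0208·111.32)² + (0.0175·88.38)²) = √(5.361336 + 2.392126) = 2.7845 km
T10: √((-0.0357·111.32)² + (-0.0037·88.38)²) = √(15.793662 + 0.106933) = 3.9876 km
T11: √((0.0504·111.32)² + (-0.0128·88.38)²) = √(31.478024 + 1.279758) = 5.7234 km
T12: √((0.0008·111.32)² + (-0.0187·88.38)²) = √(0.007931 + 2.731437) = 1.6551 km
T13: √((-0.0303·111.32)² + (-0.0662·88.38)²) = √(11.377102 + 34.231346) = 6.7534 km
T14: √((0.0548·111.32)² + (0.0363·88.38)²) = √(37.214099 + 10.292509) = 6.8925 km
T15: √((0.0692·111.32)² + (0.0038·88.38)²) = √(59.341509 + 0.112791) = 7.7107 km
Sorted: T12 (1.6551 km) < T9 (2.7845 km) < T7 (3.5516 km) < T8 (3.6903 km) < …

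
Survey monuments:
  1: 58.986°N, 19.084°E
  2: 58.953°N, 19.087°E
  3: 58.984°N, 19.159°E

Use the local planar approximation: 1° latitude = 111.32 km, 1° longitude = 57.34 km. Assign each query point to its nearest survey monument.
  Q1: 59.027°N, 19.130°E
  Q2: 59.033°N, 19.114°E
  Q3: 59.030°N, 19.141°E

Q1 at 59.027°N, 19.130°E:
  1: √((-0.041·111.32)² + (-0.046·57.34)²) = √(20.83119 + 6.95714) = 5.271 km
  2: √((-0.074·111.32)² + (-0.043·57.34)²) = √(67.85937 + 6.07928) = 8.599 km
  3: √((-0.043·111.32)² + (0.029·57.34)²) = √(22.91307 + 2.76510) = 5.067 km
  → nearest: 3 (5.067 km)
Q2 at 59.033°N, 19.114°E:
  1: √((-0.047·111.32)² + (-0.030·57.34)²) = √(27.37424 + 2.95909) = 5.508 km
  2: √((-0.080·111.32)² + (-0.027·57.34)²) = √(79.30971 + 2.39686) = 9.039 km
  3: √((-0.049·111.32)² + (0.045·57.34)²) = √(29.75353 + 6.65795) = 6.034 km
  → nearest: 1 (5.508 km)
Q3 at 59.030°N, 19.141°E:
  1: √((-0.044·111.32)² + (-0.057·57.34)²) = √(23.99119 + 10.68231) = 5.888 km
  2: √((-0.077·111.32)² + (-0.054·57.34)²) = √(73.47301 + 9.58745) = 9.114 km
  3: √((-0.046·111.32)² + (0.018·57.34)²) = √(26.22177 + 1.06527) = 5.224 km
  → nearest: 3 (5.224 km)

Q1→3; Q2→1; Q3→3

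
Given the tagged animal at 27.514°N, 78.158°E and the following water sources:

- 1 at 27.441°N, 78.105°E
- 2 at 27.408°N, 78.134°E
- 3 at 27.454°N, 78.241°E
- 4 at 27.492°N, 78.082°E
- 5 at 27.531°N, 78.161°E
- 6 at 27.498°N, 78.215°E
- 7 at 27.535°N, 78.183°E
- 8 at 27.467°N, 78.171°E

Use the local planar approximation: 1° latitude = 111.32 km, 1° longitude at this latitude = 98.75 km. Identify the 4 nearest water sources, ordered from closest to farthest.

5, 7, 8, 6

Distances from 27.514°N, 78.158°E:
1: √((-0.073·111.32)² + (-0.053·98.75)²) = √(66.03773 + 27.39214) = 9.666 km
2: √((-0.106·111.32)² + (-0.024·98.75)²) = √(139.23811 + 5.61690) = 12.036 km
3: √((-0.060·111.32)² + (0.083·98.75)²) = √(44.61171 + 67.17851) = 10.573 km
4: √((-0.022·111.32)² + (-0.076·98.75)²) = √(5.99780 + 56.32503) = 7.894 km
5: √((0.017·111.32)² + (0.003·98.75)²) = √(3.58133 + 0.08776) = 1.915 km
6: √((-0.016·111.32)² + (0.057·98.75)²) = √(3.17239 + 31.68283) = 5.904 km
7: √((0.021·111.32)² + (0.025·98.75)²) = √(5.46493 + 6.09473) = 3.400 km
8: √((-0.047·111.32)² + (0.013·98.75)²) = √(27.37424 + 1.64801) = 5.387 km
Sorted: 5 (1.915 km) < 7 (3.400 km) < 8 (5.387 km) < 6 (5.904 km) < 4 (7.894 km) < 1 (9.666 km) < …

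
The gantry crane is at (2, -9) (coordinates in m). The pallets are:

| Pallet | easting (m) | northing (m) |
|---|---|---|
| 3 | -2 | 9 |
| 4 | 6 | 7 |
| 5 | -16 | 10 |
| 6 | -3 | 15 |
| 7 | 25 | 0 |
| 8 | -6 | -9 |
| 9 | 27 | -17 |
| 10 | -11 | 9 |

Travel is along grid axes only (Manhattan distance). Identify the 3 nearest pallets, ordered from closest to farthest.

8, 4, 3

Distances from (2, -9):
3: 22 m
4: 20 m
5: 37 m
6: 29 m
7: 32 m
8: 8 m
9: 33 m
10: 31 m
Sorted: 8 (8 m) < 4 (20 m) < 3 (22 m) < 6 (29 m) < 10 (31 m) < …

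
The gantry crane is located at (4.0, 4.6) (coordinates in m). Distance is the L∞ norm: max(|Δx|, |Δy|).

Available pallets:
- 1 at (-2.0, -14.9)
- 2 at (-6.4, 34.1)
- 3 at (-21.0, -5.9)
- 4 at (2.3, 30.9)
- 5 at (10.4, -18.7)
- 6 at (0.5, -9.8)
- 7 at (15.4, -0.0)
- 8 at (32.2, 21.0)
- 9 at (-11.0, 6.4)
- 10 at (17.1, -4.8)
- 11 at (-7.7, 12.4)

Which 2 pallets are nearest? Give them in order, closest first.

Distances from (4.0, 4.6):
1: 19.5 m
2: 29.5 m
3: 25.0 m
4: 26.3 m
5: 23.3 m
6: 14.4 m
7: 11.4 m
8: 28.2 m
9: 15.0 m
10: 13.1 m
11: 11.7 m
Sorted: 7 (11.4 m) < 11 (11.7 m) < 10 (13.1 m) < 6 (14.4 m) < …

7, 11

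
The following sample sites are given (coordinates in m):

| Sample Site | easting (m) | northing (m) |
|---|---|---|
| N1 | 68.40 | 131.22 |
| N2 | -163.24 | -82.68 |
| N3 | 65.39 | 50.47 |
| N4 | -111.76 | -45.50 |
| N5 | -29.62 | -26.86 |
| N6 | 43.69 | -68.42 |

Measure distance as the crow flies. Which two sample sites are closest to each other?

Pairwise distances:
N2–N4: √((51.48)² + (37.18)²) = √(2650.1904 + 1382.3524) = 63.50 m
N1–N3: √((-3.01)² + (-80.75)²) = √(9.0601 + 6520.5625) = 80.81 m
N4–N5: √((82.14)² + (18.64)²) = √(6746.9796 + 347.4496) = 84.23 m
N5–N6: √((73.31)² + (-41.56)²) = √(5374.3561 + 1727.2336) = 84.27 m
N3–N6: √((-21.70)² + (-118.89)²) = √(470.8900 + 14134.8321) = 120.85 m
N3–N5: √((-95.01)² + (-77.33)²) = √(9026.9001 + 5979.9289) = 122.50 m
N2–N5: √((133.62)² + (55.82)²) = √(17854.3044 + 3115.8724) = 144.81 m
N4–N6: √((155.45)² + (-22.92)²) = √(24164.7025 + 525.3264) = 157.13 m
N1–N5: √((-98.02)² + (-158.08)²) = √(9607.9204 + 24989.2864) = 186.00 m
N1–N6: √((-24.71)² + (-199.64)²) = √(610.5841 + 39856.1296) = 201.16 m
N3–N4: √((-177.15)² + (-95.97)²) = √(31382.1225 + 9210.2409) = 201.48 m
N2–N6: √((206.93)² + (14.26)²) = √(42820.0249 + 203.3476) = 207.42 m
N1–N4: √((-180.16)² + (-176.72)²) = √(32457.6256 + 31229.9584) = 252.36 m
N2–N3: √((228.63)² + (133.15)²) = √(52271.6769 + 17728.9225) = 264.58 m
N1–N2: √((-231.64)² + (-213.90)²) = √(53657.0896 + 45753.2100) = 315.29 m
Closest pair: N2–N4 at 63.50 m.

N2 and N4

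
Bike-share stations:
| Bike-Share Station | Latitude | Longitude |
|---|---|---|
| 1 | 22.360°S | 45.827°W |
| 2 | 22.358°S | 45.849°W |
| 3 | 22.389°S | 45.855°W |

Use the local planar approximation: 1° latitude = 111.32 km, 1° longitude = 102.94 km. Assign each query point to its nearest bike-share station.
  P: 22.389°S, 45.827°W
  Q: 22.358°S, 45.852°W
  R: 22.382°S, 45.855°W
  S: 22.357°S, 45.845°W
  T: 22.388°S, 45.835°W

P at 22.389°S, 45.827°W:
  1: 3.228 km
  2: 4.128 km
  3: 2.882 km
  → nearest: 3 (2.882 km)
Q at 22.358°S, 45.852°W:
  1: 2.583 km
  2: 0.309 km
  3: 3.465 km
  → nearest: 2 (0.309 km)
R at 22.382°S, 45.855°W:
  1: 3.782 km
  2: 2.742 km
  3: 0.779 km
  → nearest: 3 (0.779 km)
S at 22.357°S, 45.845°W:
  1: 1.883 km
  2: 0.427 km
  3: 3.708 km
  → nearest: 2 (0.427 km)
T at 22.388°S, 45.835°W:
  1: 3.224 km
  2: 3.637 km
  3: 2.062 km
  → nearest: 3 (2.062 km)

P→3; Q→2; R→3; S→2; T→3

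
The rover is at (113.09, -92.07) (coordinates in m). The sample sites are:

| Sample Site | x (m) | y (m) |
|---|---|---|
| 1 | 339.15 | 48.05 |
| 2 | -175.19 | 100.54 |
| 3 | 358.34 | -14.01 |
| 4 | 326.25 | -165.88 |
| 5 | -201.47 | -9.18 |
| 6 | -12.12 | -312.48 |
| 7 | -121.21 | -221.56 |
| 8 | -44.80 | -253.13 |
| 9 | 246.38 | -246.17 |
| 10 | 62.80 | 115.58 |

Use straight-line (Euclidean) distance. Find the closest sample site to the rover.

Distances from (113.09, -92.07):
1: √((226.06)² + (140.12)²) = √(51103.1236 + 19633.6144) = 265.96 m
2: √((-288.28)² + (192.61)²) = √(83105.3584 + 37098.6121) = 346.70 m
3: √((245.25)² + (78.06)²) = √(60147.5625 + 6093.3636) = 257.37 m
4: √((213.16)² + (-73.81)²) = √(45437.1856 + 5447.9161) = 225.58 m
5: √((-314.56)² + (82.89)²) = √(98947.9936 + 6870.7521) = 325.30 m
6: √((-125.21)² + (-220.41)²) = √(15677.5441 + 48580.5681) = 253.49 m
7: √((-234.30)² + (-129.49)²) = √(54896.4900 + 16767.6601) = 267.70 m
8: √((-157.89)² + (-161.06)²) = √(24929.2521 + 25940.3236) = 225.54 m
9: √((133.29)² + (-154.10)²) = √(17766.2241 + 23746.8100) = 203.75 m
10: √((-50.29)² + (207.65)²) = √(2529.0841 + 43118.5225) = 213.65 m
Minimum: 9 at 203.75 m.

9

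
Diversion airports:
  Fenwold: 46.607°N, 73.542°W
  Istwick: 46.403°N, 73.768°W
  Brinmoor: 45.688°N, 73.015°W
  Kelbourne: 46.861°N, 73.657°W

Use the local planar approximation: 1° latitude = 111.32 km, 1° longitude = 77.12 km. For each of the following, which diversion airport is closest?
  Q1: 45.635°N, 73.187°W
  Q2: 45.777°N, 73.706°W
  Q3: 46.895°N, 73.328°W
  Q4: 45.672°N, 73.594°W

Q1→Brinmoor; Q2→Brinmoor; Q3→Kelbourne; Q4→Brinmoor

Q1 at 45.635°N, 73.187°W:
  Fenwold: 111.613 km
  Istwick: 96.524 km
  Brinmoor: 14.518 km
  Kelbourne: 141.210 km
  → nearest: Brinmoor (14.518 km)
Q2 at 45.777°N, 73.706°W:
  Fenwold: 93.257 km
  Istwick: 69.850 km
  Brinmoor: 54.203 km
  Kelbourne: 120.730 km
  → nearest: Brinmoor (54.203 km)
Q3 at 46.895°N, 73.328°W:
  Fenwold: 36.059 km
  Istwick: 64.429 km
  Brinmoor: 136.514 km
  Kelbourne: 25.653 km
  → nearest: Kelbourne (25.653 km)
Q4 at 45.672°N, 73.594°W:
  Fenwold: 104.161 km
  Istwick: 82.474 km
  Brinmoor: 44.688 km
  Kelbourne: 132.449 km
  → nearest: Brinmoor (44.688 km)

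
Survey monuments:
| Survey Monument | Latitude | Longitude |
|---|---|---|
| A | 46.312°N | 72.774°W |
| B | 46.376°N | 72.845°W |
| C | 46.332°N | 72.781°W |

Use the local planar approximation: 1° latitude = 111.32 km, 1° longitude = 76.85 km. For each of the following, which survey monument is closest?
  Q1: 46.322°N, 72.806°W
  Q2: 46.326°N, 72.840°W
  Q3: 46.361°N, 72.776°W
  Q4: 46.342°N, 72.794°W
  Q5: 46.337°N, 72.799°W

Q1→C; Q2→C; Q3→C; Q4→C; Q5→C

Q1 at 46.322°N, 72.806°W:
  A: 2.699 km
  B: 6.717 km
  C: 2.220 km
  → nearest: C (2.220 km)
Q2 at 46.326°N, 72.840°W:
  A: 5.306 km
  B: 5.579 km
  C: 4.583 km
  → nearest: C (4.583 km)
Q3 at 46.361°N, 72.776°W:
  A: 5.457 km
  B: 5.559 km
  C: 3.251 km
  → nearest: C (3.251 km)
Q4 at 46.342°N, 72.794°W:
  A: 3.676 km
  B: 5.449 km
  C: 1.496 km
  → nearest: C (1.496 km)
Q5 at 46.337°N, 72.799°W:
  A: 3.382 km
  B: 5.599 km
  C: 1.491 km
  → nearest: C (1.491 km)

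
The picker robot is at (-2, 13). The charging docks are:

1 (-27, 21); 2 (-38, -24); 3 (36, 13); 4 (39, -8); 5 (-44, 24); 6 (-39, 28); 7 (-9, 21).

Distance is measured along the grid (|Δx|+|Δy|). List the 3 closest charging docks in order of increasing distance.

Distances from (-2, 13):
1: |-25| + |8| = 25 + 8 = 33
2: |-36| + |-37| = 36 + 37 = 73
3: |38| + |0| = 38 + 0 = 38
4: |41| + |-21| = 41 + 21 = 62
5: |-42| + |11| = 42 + 11 = 53
6: |-37| + |15| = 37 + 15 = 52
7: |-7| + |8| = 7 + 8 = 15
Sorted: 7 (15) < 1 (33) < 3 (38) < 6 (52) < 5 (53) < …

7, 1, 3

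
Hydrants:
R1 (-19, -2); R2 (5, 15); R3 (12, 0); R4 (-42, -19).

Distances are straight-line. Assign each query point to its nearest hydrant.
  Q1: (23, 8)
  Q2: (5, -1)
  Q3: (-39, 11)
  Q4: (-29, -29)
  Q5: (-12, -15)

Q1→R3; Q2→R3; Q3→R1; Q4→R4; Q5→R1

Q1 at (23, 8):
  R1: 43.2
  R2: 19.3
  R3: 13.6
  R4: 70.4
  → nearest: R3 (13.6)
Q2 at (5, -1):
  R1: 24.0
  R2: 16.0
  R3: 7.1
  R4: 50.3
  → nearest: R3 (7.1)
Q3 at (-39, 11):
  R1: 23.9
  R2: 44.2
  R3: 52.2
  R4: 30.1
  → nearest: R1 (23.9)
Q4 at (-29, -29):
  R1: 28.8
  R2: 55.6
  R3: 50.2
  R4: 16.4
  → nearest: R4 (16.4)
Q5 at (-12, -15):
  R1: 14.8
  R2: 34.5
  R3: 28.3
  R4: 30.3
  → nearest: R1 (14.8)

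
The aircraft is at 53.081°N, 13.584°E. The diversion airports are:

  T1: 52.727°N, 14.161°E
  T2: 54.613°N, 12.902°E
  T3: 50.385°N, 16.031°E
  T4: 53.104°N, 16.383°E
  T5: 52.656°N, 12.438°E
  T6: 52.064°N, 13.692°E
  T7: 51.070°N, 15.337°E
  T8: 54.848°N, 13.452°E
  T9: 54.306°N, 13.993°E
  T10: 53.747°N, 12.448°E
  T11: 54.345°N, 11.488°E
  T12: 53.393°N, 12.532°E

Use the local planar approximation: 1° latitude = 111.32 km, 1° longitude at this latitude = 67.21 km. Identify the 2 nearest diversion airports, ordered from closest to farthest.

T1, T12

Distances from 53.081°N, 13.584°E:
T1: 55.289 km
T2: 176.595 km
T3: 342.227 km
T4: 188.138 km
T5: 90.393 km
T6: 113.445 km
T7: 252.976 km
T8: 196.902 km
T9: 139.110 km
T10: 106.424 km
T11: 199.108 km
T12: 78.775 km
Sorted: T1 (55.289 km) < T12 (78.775 km) < T5 (90.393 km) < T10 (106.424 km) < …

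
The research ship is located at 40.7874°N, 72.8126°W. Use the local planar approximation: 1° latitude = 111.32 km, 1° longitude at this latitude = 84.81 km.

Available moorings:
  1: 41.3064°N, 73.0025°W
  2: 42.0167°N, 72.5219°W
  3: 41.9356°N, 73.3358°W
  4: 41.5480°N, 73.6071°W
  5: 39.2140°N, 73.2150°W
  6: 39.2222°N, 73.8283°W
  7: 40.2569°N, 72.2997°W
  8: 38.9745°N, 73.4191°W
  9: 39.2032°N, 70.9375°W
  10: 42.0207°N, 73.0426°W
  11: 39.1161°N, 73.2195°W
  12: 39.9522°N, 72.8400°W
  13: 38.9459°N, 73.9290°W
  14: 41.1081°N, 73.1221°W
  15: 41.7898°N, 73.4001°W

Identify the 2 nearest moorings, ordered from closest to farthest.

14, 1

Distances from 40.7874°N, 72.8126°W:
1: √((0.5190·111.32)² + (-0.1899·84.81)²) = √(3337.959869 + 259.384521) = 59.9779 km
2: √((1.2293·111.32)² + (0.2907·84.81)²) = √(18726.739040 + 607.832881) = 139.0488 km
3: √((1.1482·111.32)² + (-0.5232·84.81)²) = √(16337.345005 + 1968.926921) = 135.3007 km
4: √((0.7606·111.32)² + (-0.7945·84.81)²) = √(7169.007545 + 4540.272607) = 108.2094 km
5: √((-1.5734·111.32)² + (-0.4024·84.81)²) = √(30677.833567 + 1164.689259) = 178.4447 km
6: √((-1.5652·111.32)² + (-1.0157·84.81)²) = √(30358.902946 + 7420.360951) = 194.3689 km
7: √((-0.5305·111.32)² + (0.5129·84.81)²) = √(3487.523734 + 1892.167264) = 73.3464 km
8: √((-1.8129·111.32)² + (-0.6065·84.81)²) = √(40728.094645 + 2645.792231) = 208.2640 km
9: √((-1.5842·111.32)² + (1.8751·84.81)²) = √(31100.431399 + 25289.660200) = 237.4660 km
10: √((1.2333·111.32)² + (-0.2300·84.81)²) = √(18848.806599 + 380.495740) = 138.6698 km
11: √((-1.6713·111.32)² + (-0.4069·84.81)²) = √(34614.273564 + 1190.884125) = 189.2225 km
12: √((-0.8352·111.32)² + (-0.0274·84.81)²) = √(8644.250956 + 5.400019) = 93.0035 km
13: √((-1.8415·111.32)² + (-1.1164·84.81)²) = √(42023.269818 + 8964.659158) = 225.8051 km
14: √((0.3207·111.32)² + (-0.3095·84.81)²) = √(1274.513134 + 688.993989) = 44.3115 km
15: √((1.0024·111.32)² + (-0.5875·84.81)²) = √(12451.696062 + 2482.617820) = 122.2060 km
Sorted: 14 (44.3115 km) < 1 (59.9779 km) < 7 (73.3464 km) < 12 (93.0035 km) < …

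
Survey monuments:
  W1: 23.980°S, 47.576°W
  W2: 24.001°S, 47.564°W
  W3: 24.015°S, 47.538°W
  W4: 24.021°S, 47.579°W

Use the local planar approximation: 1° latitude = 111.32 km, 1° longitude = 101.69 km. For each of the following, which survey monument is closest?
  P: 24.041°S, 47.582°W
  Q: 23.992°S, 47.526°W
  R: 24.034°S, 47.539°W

P→W4; Q→W3; R→W3

P at 24.041°S, 47.582°W:
  W1: 6.818 km
  W2: 4.814 km
  W3: 5.329 km
  W4: 2.247 km
  → nearest: W4 (2.247 km)
Q at 23.992°S, 47.526°W:
  W1: 5.257 km
  W2: 3.992 km
  W3: 2.836 km
  W4: 6.282 km
  → nearest: W3 (2.836 km)
R at 24.034°S, 47.539°W:
  W1: 7.092 km
  W2: 4.467 km
  W3: 2.118 km
  W4: 4.317 km
  → nearest: W3 (2.118 km)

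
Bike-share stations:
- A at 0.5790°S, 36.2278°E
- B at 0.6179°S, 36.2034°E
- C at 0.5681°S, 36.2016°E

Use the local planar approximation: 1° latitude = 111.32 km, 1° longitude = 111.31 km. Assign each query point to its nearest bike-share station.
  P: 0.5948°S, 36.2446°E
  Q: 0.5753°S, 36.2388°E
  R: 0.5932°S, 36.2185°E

P at 0.5948°S, 36.2446°E:
  A: 2.5672 km
  B: 5.2577 km
  C: 5.6341 km
  → nearest: A (2.5672 km)
Q at 0.5753°S, 36.2388°E:
  A: 1.2918 km
  B: 6.1657 km
  C: 4.2176 km
  → nearest: A (1.2918 km)
R at 0.5932°S, 36.2185°E:
  A: 1.8895 km
  B: 3.2226 km
  C: 3.3684 km
  → nearest: A (1.8895 km)

P→A; Q→A; R→A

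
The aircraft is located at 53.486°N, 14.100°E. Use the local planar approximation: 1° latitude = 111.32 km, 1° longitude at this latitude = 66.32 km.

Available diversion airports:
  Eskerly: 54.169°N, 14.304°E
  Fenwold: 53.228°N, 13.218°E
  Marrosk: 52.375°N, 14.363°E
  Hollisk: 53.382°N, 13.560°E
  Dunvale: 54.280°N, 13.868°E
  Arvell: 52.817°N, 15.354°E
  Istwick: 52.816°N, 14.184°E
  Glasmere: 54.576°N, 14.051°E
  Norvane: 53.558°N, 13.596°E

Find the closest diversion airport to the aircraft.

Norvane

Distances from 53.486°N, 14.100°E:
Eskerly: √((0.683·111.32)² + (0.204·66.32)²) = √(5780.79812 + 183.04142) = 77.226 km
Fenwold: √((-0.258·111.32)² + (-0.882·66.32)²) = √(824.87057 + 3421.57611) = 65.165 km
Marrosk: √((-1.111·111.32)² + (0.263·66.32)²) = √(15295.88160 + 304.22895) = 124.900 km
Hollisk: √((-0.104·111.32)² + (-0.540·66.32)²) = √(134.03341 + 1282.55664) = 37.638 km
Dunvale: √((0.794·111.32)² + (-0.232·66.32)²) = √(7812.45269 + 236.73638) = 89.717 km
Arvell: √((-0.669·111.32)² + (1.254·66.32)²) = √(5546.23964 + 6916.46380) = 111.636 km
Istwick: √((-0.670·111.32)² + (0.084·66.32)²) = √(5562.83272 + 31.03470) = 74.792 km
Glasmere: √((1.090·111.32)² + (-0.049·66.32)²) = √(14723.10439 + 10.56042) = 121.382 km
Norvane: √((0.072·111.32)² + (-0.504·66.32)²) = √(64.24087 + 1117.24934) = 34.373 km
Minimum: Norvane at 34.373 km.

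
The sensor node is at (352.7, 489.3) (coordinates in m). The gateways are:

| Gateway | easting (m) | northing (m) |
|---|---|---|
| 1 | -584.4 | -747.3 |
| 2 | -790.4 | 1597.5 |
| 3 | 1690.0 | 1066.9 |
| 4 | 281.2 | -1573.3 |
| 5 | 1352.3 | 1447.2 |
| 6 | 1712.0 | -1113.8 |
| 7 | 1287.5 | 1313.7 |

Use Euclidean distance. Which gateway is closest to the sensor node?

7

Distances from (352.7, 489.3):
1: 1551.6 m
2: 1592.1 m
3: 1456.7 m
4: 2063.8 m
5: 1384.5 m
6: 2101.8 m
7: 1246.4 m
Minimum: 7 at 1246.4 m.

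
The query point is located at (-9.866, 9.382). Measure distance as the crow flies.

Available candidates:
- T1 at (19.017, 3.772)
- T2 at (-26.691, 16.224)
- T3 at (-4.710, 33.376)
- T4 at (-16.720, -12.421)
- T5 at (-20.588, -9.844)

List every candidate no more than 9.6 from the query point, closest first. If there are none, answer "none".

none

Distances from (-9.866, 9.382):
T1: √((28.883)² + (-5.610)²) = √(834.22769 + 31.47210) = 29.423
T2: √((-16.825)² + (6.842)²) = √(283.08062 + 46.81296) = 18.163
T3: √((5.156)² + (23.994)²) = √(26.58434 + 575.71204) = 24.542
T4: √((-6.854)² + (-21.803)²) = √(46.97732 + 475.37081) = 22.855
T5: √((-10.722)² + (-19.226)²) = √(114.96128 + 369.63908) = 22.014
Threshold 9.6: none within range.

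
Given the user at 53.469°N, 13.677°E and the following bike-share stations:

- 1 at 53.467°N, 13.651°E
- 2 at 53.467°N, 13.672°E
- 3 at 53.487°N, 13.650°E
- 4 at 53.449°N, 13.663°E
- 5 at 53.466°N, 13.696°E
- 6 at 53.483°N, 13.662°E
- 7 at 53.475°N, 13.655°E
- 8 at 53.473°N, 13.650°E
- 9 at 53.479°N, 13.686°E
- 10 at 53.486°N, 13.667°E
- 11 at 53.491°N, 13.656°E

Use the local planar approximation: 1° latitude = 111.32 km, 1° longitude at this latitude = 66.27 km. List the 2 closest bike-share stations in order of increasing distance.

2, 9

Distances from 53.469°N, 13.677°E:
1: √((-0.002·111.32)² + (-0.026·66.27)²) = √(0.04957 + 2.96880) = 1.737 km
2: √((-0.002·111.32)² + (-0.005·66.27)²) = √(0.04957 + 0.10979) = 0.399 km
3: √((0.018·111.32)² + (-0.027·66.27)²) = √(4.01505 + 3.20156) = 2.686 km
4: √((-0.020·111.32)² + (-0.014·66.27)²) = √(4.95686 + 0.86078) = 2.412 km
5: √((-0.003·111.32)² + (0.019·66.27)²) = √(0.11153 + 1.58541) = 1.303 km
6: √((0.014·111.32)² + (-0.015·66.27)²) = √(2.42886 + 0.98814) = 1.849 km
7: √((0.006·111.32)² + (-0.022·66.27)²) = √(0.44612 + 2.12559) = 1.604 km
8: √((0.004·111.32)² + (-0.027·66.27)²) = √(0.19827 + 3.20156) = 1.844 km
9: √((0.010·111.32)² + (0.009·66.27)²) = √(1.23921 + 0.35573) = 1.263 km
10: √((0.017·111.32)² + (-0.010·66.27)²) = √(3.58133 + 0.43917) = 2.005 km
11: √((0.022·111.32)² + (-0.021·66.27)²) = √(5.99780 + 1.93675) = 2.817 km
Sorted: 2 (0.399 km) < 9 (1.263 km) < 5 (1.303 km) < 7 (1.604 km) < …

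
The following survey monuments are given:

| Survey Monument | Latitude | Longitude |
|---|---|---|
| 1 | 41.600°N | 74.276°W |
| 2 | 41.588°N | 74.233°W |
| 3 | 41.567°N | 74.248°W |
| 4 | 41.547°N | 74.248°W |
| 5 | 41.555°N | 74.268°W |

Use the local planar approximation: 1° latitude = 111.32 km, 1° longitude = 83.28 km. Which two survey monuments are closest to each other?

Pairwise distances:
1–2: 3.822 km
1–3: 4.351 km
1–4: 6.344 km
1–5: 5.054 km
2–3: 2.651 km
2–4: 4.732 km
2–5: 4.689 km
3–4: 2.226 km
3–5: 2.135 km
4–5: 1.889 km
Closest pair: 4–5 at 1.889 km.

4 and 5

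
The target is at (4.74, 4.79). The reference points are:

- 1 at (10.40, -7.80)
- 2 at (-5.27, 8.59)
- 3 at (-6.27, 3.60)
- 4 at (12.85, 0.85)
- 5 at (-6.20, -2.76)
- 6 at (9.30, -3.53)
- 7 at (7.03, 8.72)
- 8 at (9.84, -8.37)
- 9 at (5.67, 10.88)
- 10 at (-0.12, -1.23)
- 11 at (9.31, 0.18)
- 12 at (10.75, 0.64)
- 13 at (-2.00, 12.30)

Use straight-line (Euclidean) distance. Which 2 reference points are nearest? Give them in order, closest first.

7, 9

Distances from (4.74, 4.79):
1: 13.80
2: 10.71
3: 11.07
4: 9.02
5: 13.29
6: 9.49
7: 4.55
8: 14.11
9: 6.16
10: 7.74
11: 6.49
12: 7.30
13: 10.09
Sorted: 7 (4.55) < 9 (6.16) < 11 (6.49) < 12 (7.30) < …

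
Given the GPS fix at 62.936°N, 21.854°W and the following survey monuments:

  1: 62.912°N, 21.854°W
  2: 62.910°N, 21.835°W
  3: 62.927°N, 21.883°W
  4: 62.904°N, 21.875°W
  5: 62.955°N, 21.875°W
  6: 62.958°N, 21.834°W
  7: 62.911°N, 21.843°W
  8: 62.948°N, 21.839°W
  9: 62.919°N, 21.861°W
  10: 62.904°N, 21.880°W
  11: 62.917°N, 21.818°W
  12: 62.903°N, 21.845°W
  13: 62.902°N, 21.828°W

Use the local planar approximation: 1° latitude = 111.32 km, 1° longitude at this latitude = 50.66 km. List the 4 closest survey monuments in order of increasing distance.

Distances from 62.936°N, 21.854°W:
1: √((-0.024·111.32)² + (0.000·50.66)²) = √(7.13787 + 0.00000) = 2.672 km
2: √((-0.026·111.32)² + (0.019·50.66)²) = √(8.37709 + 0.92648) = 3.050 km
3: √((-0.009·111.32)² + (-0.029·50.66)²) = √(1.00376 + 2.15837) = 1.778 km
4: √((-0.032·111.32)² + (-0.021·50.66)²) = √(12.68955 + 1.13180) = 3.718 km
5: √((0.019·111.32)² + (-0.021·50.66)²) = √(4.47356 + 1.13180) = 2.368 km
6: √((0.022·111.32)² + (0.020·50.66)²) = √(5.99780 + 1.02657) = 2.650 km
7: √((-0.025·111.32)² + (0.011·50.66)²) = √(7.74509 + 0.31054) = 2.838 km
8: √((0.012·111.32)² + (0.015·50.66)²) = √(1.78447 + 0.57745) = 1.537 km
9: √((-0.017·111.32)² + (-0.007·50.66)²) = √(3.58133 + 0.12576) = 1.925 km
10: √((-0.032·111.32)² + (-0.026·50.66)²) = √(12.68955 + 1.73491) = 3.798 km
11: √((-0.019·111.32)² + (0.036·50.66)²) = √(4.47356 + 3.32610) = 2.793 km
12: √((-0.033·111.32)² + (0.009·50.66)²) = √(13.49504 + 0.20788) = 3.702 km
13: √((-0.034·111.32)² + (0.026·50.66)²) = √(14.32532 + 1.73491) = 4.008 km
Sorted: 8 (1.537 km) < 3 (1.778 km) < 9 (1.925 km) < 5 (2.368 km) < 6 (2.650 km) < 1 (2.672 km) < …

8, 3, 9, 5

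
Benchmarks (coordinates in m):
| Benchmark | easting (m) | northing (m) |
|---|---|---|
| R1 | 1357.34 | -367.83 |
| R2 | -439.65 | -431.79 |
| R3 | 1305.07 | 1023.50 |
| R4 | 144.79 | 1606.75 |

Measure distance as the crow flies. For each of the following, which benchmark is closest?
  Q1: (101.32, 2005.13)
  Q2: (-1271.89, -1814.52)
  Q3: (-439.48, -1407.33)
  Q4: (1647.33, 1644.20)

Q1 at (101.32, 2005.13):
  R1: 2684.87 m
  R2: 2496.24 m
  R3: 1553.26 m
  R4: 400.74 m
  → nearest: R4 (400.74 m)
Q2 at (-1271.89, -1814.52):
  R1: 3000.96 m
  R2: 1613.87 m
  R3: 3833.42 m
  R4: 3702.98 m
  → nearest: R2 (1613.87 m)
Q3 at (-439.48, -1407.33):
  R1: 2075.84 m
  R2: 975.54 m
  R3: 2992.05 m
  R4: 3070.19 m
  → nearest: R2 (975.54 m)
Q4 at (1647.33, 1644.20):
  R1: 2032.82 m
  R2: 2943.67 m
  R3: 708.81 m
  R4: 1503.01 m
  → nearest: R3 (708.81 m)

Q1→R4; Q2→R2; Q3→R2; Q4→R3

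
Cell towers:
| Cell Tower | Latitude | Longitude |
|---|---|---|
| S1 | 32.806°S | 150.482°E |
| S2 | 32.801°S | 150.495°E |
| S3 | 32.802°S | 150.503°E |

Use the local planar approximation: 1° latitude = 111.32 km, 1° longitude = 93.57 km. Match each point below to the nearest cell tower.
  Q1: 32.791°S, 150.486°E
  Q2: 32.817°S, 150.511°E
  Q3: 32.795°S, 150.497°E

Q1 at 32.791°S, 150.486°E:
  S1: 1.711 km
  S2: 1.396 km
  S3: 2.007 km
  → nearest: S2 (1.396 km)
Q2 at 32.817°S, 150.511°E:
  S1: 2.977 km
  S2: 2.327 km
  S3: 1.830 km
  → nearest: S3 (1.830 km)
Q3 at 32.795°S, 150.497°E:
  S1: 1.863 km
  S2: 0.694 km
  S3: 0.960 km
  → nearest: S2 (0.694 km)

Q1→S2; Q2→S3; Q3→S2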